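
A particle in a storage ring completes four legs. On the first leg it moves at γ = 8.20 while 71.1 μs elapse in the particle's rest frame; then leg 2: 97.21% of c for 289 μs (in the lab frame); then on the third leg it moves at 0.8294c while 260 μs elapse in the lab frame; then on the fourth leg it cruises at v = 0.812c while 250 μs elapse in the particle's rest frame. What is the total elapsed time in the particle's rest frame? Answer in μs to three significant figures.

τ = 534 μs

Leg 1: 71.1 μs is already measured in the particle's rest frame.
Leg 2: β = 0.9721; γ = 1/√(1 − 0.9721²) = 1/√0.05502 = 4.263; τ_2 = 289/4.263 = 67.79 μs.
Leg 3: γ = 1/√(1 − 0.8294²) = 1/√0.3121 = 1.790; τ_3 = 260/1.790 = 145.3 μs.
Leg 4: 250 μs is already measured in the particle's rest frame.
Total: 71.10 + 67.79 + 145.3 + 250.0 μs.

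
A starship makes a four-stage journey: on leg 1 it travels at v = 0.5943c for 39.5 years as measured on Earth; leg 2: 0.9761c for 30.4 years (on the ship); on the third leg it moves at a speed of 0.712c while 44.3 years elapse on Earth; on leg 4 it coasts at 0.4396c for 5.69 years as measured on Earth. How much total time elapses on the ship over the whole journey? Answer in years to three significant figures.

Leg 1: γ = 1/√(1 − 0.5943²) = 1/√0.6468 = 1.243; τ_1 = 39.5/1.243 = 31.77 years.
Leg 2: 30.4 years is already measured on the ship.
Leg 3: γ = 1/√(1 − 0.712²) = 1/√0.4931 = 1.424; τ_3 = 44.3/1.424 = 31.11 years.
Leg 4: γ = 1/√(1 − 0.4396²) = 1/√0.8068 = 1.113; τ_4 = 5.69/1.113 = 5.111 years.
Total: 31.77 + 30.40 + 31.11 + 5.111 years.

τ = 98.4 years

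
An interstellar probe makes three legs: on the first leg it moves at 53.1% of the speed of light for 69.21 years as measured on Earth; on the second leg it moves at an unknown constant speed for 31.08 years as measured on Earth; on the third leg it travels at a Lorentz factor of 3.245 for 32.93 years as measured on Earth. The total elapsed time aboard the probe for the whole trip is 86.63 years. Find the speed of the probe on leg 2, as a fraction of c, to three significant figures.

Leg 1: β = 0.531; γ = 1/√(1 − 0.531²) = 1/√0.7180 = 1.180; τ_1 = 69.21/1.180 = 58.65 years.
Leg 2: speed unknown; τ_2 = 31.08/γ_2.
Leg 3: γ = 3.245; τ_3 = 32.93/3.245 = 10.15 years.
Total proper time: 58.65 + τ_2 + 10.15 = 86.63, so τ_2 = 86.63 − 68.79 = 17.84 years.
γ_2 = 31.08/17.84 = 1.743; β = √(1 − 1/γ²) = √0.6707.

β = 0.819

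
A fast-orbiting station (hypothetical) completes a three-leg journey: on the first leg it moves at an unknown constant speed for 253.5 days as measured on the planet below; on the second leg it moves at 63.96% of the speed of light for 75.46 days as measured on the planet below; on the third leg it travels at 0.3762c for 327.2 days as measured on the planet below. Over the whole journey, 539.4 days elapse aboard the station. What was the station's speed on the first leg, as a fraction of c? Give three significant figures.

β = 0.711

Leg 1: speed unknown; τ_1 = 253.5/γ_1.
Leg 2: β = 0.6396; γ = 1/√(1 − 0.6396²) = 1/√0.5909 = 1.301; τ_2 = 75.46/1.301 = 58.01 days.
Leg 3: γ = 1/√(1 − 0.3762²) = 1/√0.8585 = 1.079; τ_3 = 327.2/1.079 = 303.2 days.
Total proper time: τ_1 + 58.01 + 303.2 = 539.4, so τ_1 = 539.4 − 361.2 = 178.2 days.
γ_1 = 253.5/178.2 = 1.422; β = √(1 − 1/γ²) = √0.5057.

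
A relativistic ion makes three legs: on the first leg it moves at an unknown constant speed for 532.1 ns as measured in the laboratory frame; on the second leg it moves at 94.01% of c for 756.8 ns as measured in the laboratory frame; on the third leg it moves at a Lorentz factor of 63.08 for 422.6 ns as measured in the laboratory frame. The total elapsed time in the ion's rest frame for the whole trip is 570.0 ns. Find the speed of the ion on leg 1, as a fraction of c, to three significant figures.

β = 0.819

Leg 1: speed unknown; τ_1 = 532.1/γ_1.
Leg 2: β = 0.9401; γ = 1/√(1 − 0.9401²) = 1/√0.1162 = 2.933; τ_2 = 756.8/2.933 = 258.0 ns.
Leg 3: γ = 63.08; τ_3 = 422.6/63.08 = 6.699 ns.
Total proper time: τ_1 + 258.0 + 6.699 = 570.0, so τ_1 = 570.0 − 264.7 = 305.3 ns.
γ_1 = 532.1/305.3 = 1.743; β = √(1 − 1/γ²) = √0.6708.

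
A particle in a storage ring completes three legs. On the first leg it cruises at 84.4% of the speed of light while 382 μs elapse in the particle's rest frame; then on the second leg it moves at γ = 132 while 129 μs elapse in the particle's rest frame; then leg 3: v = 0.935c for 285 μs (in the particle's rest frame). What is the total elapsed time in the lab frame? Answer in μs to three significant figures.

Δt = 1.85×10⁴ μs

Leg 1: β = 0.844; γ = 1/√(1 − 0.844²) = 1/√0.2877 = 1.864; Δt_1 = 1.864 × 382 = 712.2 μs.
Leg 2: γ = 132; Δt_2 = 132.0 × 129 = 1.703×10⁴ μs.
Leg 3: γ = 1/√(1 − 0.935²) = 1/√0.1258 = 2.820; Δt_3 = 2.820 × 285 = 803.6 μs.
Total: 712.2 + 1.703×10⁴ + 803.6 μs.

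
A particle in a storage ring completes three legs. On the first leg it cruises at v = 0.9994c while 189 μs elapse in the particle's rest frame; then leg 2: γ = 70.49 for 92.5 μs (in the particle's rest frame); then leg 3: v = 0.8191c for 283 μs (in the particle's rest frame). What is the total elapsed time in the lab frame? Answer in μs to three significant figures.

Δt = 1.25×10⁴ μs

Leg 1: γ = 1/√(1 − 0.9994²) = 1/√0.001200 = 28.87; Δt_1 = 28.87 × 189 = 5457 μs.
Leg 2: γ = 70.49; Δt_2 = 70.49 × 92.5 = 6520 μs.
Leg 3: γ = 1/√(1 − 0.8191²) = 1/√0.3291 = 1.743; Δt_3 = 1.743 × 283 = 493.3 μs.
Total: 5457 + 6520 + 493.3 μs.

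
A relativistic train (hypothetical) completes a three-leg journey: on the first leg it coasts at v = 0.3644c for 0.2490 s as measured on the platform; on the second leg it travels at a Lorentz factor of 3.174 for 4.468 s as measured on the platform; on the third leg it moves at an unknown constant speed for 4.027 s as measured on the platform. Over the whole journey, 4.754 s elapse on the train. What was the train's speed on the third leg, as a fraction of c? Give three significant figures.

β = 0.634

Leg 1: γ = 1/√(1 − 0.3644²) = 1/√0.8672 = 1.074; τ_1 = 0.2490/1.074 = 0.2319 s.
Leg 2: γ = 3.174; τ_2 = 4.468/3.174 = 1.408 s.
Leg 3: speed unknown; τ_3 = 4.027/γ_3.
Total proper time: 0.2319 + 1.408 + τ_3 = 4.754, so τ_3 = 4.754 − 1.640 = 3.114 s.
γ_3 = 4.027/3.114 = 1.293; β = √(1 − 1/γ²) = √0.4019.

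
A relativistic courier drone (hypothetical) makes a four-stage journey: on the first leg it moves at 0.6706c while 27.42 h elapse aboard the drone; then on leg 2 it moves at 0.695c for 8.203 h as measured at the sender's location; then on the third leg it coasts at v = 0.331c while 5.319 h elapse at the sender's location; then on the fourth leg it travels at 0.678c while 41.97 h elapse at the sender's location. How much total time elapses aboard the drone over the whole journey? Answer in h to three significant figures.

τ = 69.2 h

Leg 1: 27.42 h is already measured aboard the drone.
Leg 2: γ = 1/√(1 − 0.695²) = 1/√0.5170 = 1.391; τ_2 = 8.203/1.391 = 5.898 h.
Leg 3: γ = 1/√(1 − 0.331²) = 1/√0.8904 = 1.060; τ_3 = 5.319/1.060 = 5.019 h.
Leg 4: γ = 1/√(1 − 0.678²) = 1/√0.5403 = 1.360; τ_4 = 41.97/1.360 = 30.85 h.
Total: 27.42 + 5.898 + 5.019 + 30.85 h.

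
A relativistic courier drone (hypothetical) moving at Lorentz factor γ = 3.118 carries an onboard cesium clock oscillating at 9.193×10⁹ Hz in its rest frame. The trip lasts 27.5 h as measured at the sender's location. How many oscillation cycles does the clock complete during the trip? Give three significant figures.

γ = 3.118
The oscillator's own cycle count is N = f × τ where τ is the proper time aboard the drone. τ = Δt/γ = 27.5/3.118 = 8.820 h = 3.175×10⁴ s.
N = 9.193×10⁹ × 3.175×10⁴ = 2.919×10¹⁴.

N = 2.92×10¹⁴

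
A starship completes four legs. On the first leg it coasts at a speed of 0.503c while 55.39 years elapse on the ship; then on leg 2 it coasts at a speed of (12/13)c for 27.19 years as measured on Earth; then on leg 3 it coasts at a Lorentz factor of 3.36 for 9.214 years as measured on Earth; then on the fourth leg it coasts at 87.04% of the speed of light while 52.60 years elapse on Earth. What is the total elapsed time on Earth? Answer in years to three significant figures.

Leg 1: γ = 1/√(1 − 0.503²) = 1/√0.7470 = 1.157; Δt_1 = 1.157 × 55.39 = 64.09 years.
Leg 2: 27.19 years is already measured on Earth.
Leg 3: 9.214 years is already measured on Earth.
Leg 4: 52.60 years is already measured on Earth.
Total: 64.09 + 27.19 + 9.214 + 52.60 years.

Δt = 153 years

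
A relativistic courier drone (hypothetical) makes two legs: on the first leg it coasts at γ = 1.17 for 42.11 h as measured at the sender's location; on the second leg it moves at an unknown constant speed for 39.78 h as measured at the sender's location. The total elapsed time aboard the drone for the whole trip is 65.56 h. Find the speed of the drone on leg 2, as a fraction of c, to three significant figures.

Leg 1: γ = 1.17; τ_1 = 42.11/1.170 = 35.99 h.
Leg 2: speed unknown; τ_2 = 39.78/γ_2.
Total proper time: 35.99 + τ_2 = 65.56, so τ_2 = 65.56 − 35.99 = 29.57 h.
γ_2 = 39.78/29.57 = 1.345; β = √(1 − 1/γ²) = √0.4475.

β = 0.669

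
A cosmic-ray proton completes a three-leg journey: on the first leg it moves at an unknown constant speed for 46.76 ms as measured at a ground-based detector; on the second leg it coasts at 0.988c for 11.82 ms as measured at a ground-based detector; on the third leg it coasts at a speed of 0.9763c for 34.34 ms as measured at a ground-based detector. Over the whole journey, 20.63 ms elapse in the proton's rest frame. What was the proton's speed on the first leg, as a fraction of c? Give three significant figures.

Leg 1: speed unknown; τ_1 = 46.76/γ_1.
Leg 2: γ = 1/√(1 − 0.988²) = 1/√0.02386 = 6.474; τ_2 = 11.82/6.474 = 1.826 ms.
Leg 3: γ = 1/√(1 − 0.9763²) = 1/√0.04684 = 4.621; τ_3 = 34.34/4.621 = 7.432 ms.
Total proper time: τ_1 + 1.826 + 7.432 = 20.63, so τ_1 = 20.63 − 9.258 = 11.37 ms.
γ_1 = 46.76/11.37 = 4.112; β = √(1 − 1/γ²) = √0.9408.

β = 0.970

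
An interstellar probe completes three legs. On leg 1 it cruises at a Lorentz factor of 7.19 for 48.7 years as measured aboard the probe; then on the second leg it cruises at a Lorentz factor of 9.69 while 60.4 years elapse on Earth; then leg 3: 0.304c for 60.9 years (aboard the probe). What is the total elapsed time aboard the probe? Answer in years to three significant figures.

Leg 1: 48.7 years is already measured aboard the probe.
Leg 2: γ = 9.69; τ_2 = 60.4/9.690 = 6.233 years.
Leg 3: 60.9 years is already measured aboard the probe.
Total: 48.70 + 6.233 + 60.90 years.

τ = 116 years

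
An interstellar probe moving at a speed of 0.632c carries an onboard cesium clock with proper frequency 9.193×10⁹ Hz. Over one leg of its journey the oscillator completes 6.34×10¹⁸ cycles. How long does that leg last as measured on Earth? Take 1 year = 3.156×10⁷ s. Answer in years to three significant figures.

γ = 1/√(1 − 0.632²) = 1/√0.6006 = 1.290
Proper time for N cycles: τ = N/f = 6.34×10¹⁸/(9.193×10⁹) = 6.897×10⁸ s = 21.85 years.
Lab-frame duration Δt = γτ = 1.290 × 21.85 = 28.20 years.

Δt = 28.2 years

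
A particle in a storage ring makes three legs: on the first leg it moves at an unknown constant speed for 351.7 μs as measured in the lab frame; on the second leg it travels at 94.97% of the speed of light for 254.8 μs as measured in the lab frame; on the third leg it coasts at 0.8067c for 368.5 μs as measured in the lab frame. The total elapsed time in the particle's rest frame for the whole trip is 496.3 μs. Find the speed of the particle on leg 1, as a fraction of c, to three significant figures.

β = 0.825

Leg 1: speed unknown; τ_1 = 351.7/γ_1.
Leg 2: β = 0.9497; γ = 1/√(1 − 0.9497²) = 1/√0.09807 = 3.193; τ_2 = 254.8/3.193 = 79.79 μs.
Leg 3: γ = 1/√(1 − 0.8067²) = 1/√0.3492 = 1.692; τ_3 = 368.5/1.692 = 217.8 μs.
Total proper time: τ_1 + 79.79 + 217.8 = 496.3, so τ_1 = 496.3 − 297.6 = 198.7 μs.
γ_1 = 351.7/198.7 = 1.770; β = √(1 − 1/γ²) = √0.6807.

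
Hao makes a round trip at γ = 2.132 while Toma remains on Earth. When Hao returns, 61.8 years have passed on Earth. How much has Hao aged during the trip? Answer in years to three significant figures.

γ = 2.132
Hao's clock measures proper time along the trip: τ = Δt/γ = 61.8/2.132 years.

τ = 29.0 years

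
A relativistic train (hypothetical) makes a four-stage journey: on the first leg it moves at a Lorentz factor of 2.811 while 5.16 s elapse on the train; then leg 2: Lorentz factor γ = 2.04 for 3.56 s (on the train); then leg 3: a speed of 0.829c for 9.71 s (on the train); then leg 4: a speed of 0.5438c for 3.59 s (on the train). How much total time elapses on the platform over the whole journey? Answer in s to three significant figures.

Leg 1: γ = 2.811; Δt_1 = 2.811 × 5.16 = 14.50 s.
Leg 2: γ = 2.04; Δt_2 = 2.040 × 3.56 = 7.262 s.
Leg 3: γ = 1/√(1 − 0.829²) = 1/√0.3128 = 1.788; Δt_3 = 1.788 × 9.71 = 17.36 s.
Leg 4: γ = 1/√(1 − 0.5438²) = 1/√0.7043 = 1.192; Δt_4 = 1.192 × 3.59 = 4.278 s.
Total: 14.50 + 7.262 + 17.36 + 4.278 s.

Δt = 43.4 s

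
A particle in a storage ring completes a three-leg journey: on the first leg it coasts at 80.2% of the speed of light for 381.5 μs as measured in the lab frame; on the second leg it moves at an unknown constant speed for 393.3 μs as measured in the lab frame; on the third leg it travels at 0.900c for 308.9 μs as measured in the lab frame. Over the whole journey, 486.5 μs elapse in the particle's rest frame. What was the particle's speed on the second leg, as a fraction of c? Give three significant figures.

Leg 1: β = 0.802; γ = 1/√(1 − 0.802²) = 1/√0.3568 = 1.674; τ_1 = 381.5/1.674 = 227.9 μs.
Leg 2: speed unknown; τ_2 = 393.3/γ_2.
Leg 3: γ = 1/√(1 − 0.900²) = 1/√0.1900 = 2.294; τ_3 = 308.9/2.294 = 134.6 μs.
Total proper time: 227.9 + τ_2 + 134.6 = 486.5, so τ_2 = 486.5 − 362.5 = 124.0 μs.
γ_2 = 393.3/124.0 = 3.172; β = √(1 − 1/γ²) = √0.9006.

β = 0.949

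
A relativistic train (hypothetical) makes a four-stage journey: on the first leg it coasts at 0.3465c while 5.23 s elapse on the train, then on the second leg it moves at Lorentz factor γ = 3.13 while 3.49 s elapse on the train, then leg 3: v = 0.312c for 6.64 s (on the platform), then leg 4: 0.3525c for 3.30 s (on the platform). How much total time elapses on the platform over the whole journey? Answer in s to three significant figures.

Leg 1: γ = 1/√(1 − 0.3465²) = 1/√0.8799 = 1.066; Δt_1 = 1.066 × 5.23 = 5.575 s.
Leg 2: γ = 3.13; Δt_2 = 3.130 × 3.49 = 10.92 s.
Leg 3: 6.64 s is already measured on the platform.
Leg 4: 3.30 s is already measured on the platform.
Total: 5.575 + 10.92 + 6.640 + 3.300 s.

Δt = 26.4 s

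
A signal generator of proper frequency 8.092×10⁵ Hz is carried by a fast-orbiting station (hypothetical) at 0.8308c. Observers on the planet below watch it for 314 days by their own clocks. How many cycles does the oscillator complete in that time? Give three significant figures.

γ = 1/√(1 − 0.8308²) = 1/√0.3098 = 1.797
During 314 days of lab time, the oscillator's proper time advances by τ = Δt/γ = 314/1.797 = 174.8 days = 1.510×10⁷ s.
N = f × τ = 8.092×10⁵ × 1.510×10⁷ = 1.222×10¹³.

N = 1.22×10¹³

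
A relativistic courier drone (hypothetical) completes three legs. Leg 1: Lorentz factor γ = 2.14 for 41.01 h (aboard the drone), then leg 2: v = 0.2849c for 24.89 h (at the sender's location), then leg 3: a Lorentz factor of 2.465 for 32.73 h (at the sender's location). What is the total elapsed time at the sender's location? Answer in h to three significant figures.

Leg 1: γ = 2.14; Δt_1 = 2.140 × 41.01 = 87.76 h.
Leg 2: 24.89 h is already measured at the sender's location.
Leg 3: 32.73 h is already measured at the sender's location.
Total: 87.76 + 24.89 + 32.73 h.

Δt = 145 h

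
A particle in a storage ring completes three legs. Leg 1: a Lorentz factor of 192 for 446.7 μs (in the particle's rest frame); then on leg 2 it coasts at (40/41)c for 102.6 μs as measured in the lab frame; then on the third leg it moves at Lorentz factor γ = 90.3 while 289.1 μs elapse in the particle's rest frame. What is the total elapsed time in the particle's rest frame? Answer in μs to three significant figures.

τ = 758 μs

Leg 1: 446.7 μs is already measured in the particle's rest frame.
Leg 2: γ = 1/√(1 − (40/41)²) = 41/9 ≈ 4.556; τ_2 = 102.6/4.556 = 22.52 μs.
Leg 3: 289.1 μs is already measured in the particle's rest frame.
Total: 446.7 + 22.52 + 289.1 μs.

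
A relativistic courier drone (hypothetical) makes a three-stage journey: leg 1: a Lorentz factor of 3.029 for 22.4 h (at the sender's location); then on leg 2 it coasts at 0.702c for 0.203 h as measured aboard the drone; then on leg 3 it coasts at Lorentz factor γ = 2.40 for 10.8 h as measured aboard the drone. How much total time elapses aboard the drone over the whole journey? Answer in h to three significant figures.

τ = 18.4 h

Leg 1: γ = 3.029; τ_1 = 22.4/3.029 = 7.395 h.
Leg 2: 0.203 h is already measured aboard the drone.
Leg 3: 10.8 h is already measured aboard the drone.
Total: 7.395 + 0.2030 + 10.80 h.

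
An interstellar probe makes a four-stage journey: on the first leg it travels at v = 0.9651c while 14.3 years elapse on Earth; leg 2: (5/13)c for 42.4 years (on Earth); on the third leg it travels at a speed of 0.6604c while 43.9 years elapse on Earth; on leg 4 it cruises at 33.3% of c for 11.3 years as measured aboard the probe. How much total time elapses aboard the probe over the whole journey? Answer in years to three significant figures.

Leg 1: γ = 1/√(1 − 0.9651²) = 1/√0.06858 = 3.819; τ_1 = 14.3/3.819 = 3.745 years.
Leg 2: γ = 1/√(1 − (5/13)²) = 13/12 ≈ 1.083; τ_2 = 42.4/1.083 = 39.14 years.
Leg 3: γ = 1/√(1 − 0.6604²) = 1/√0.5639 = 1.332; τ_3 = 43.9/1.332 = 32.97 years.
Leg 4: 11.3 years is already measured aboard the probe.
Total: 3.745 + 39.14 + 32.97 + 11.30 years.

τ = 87.1 years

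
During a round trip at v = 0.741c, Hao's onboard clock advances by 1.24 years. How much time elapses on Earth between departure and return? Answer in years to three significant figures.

γ = 1/√(1 − 0.741²) = 1/√0.4509 = 1.489
Earth-frame duration is the dilated interval: Δt = γτ = 1.489 × 1.24 years.

Δt = 1.85 years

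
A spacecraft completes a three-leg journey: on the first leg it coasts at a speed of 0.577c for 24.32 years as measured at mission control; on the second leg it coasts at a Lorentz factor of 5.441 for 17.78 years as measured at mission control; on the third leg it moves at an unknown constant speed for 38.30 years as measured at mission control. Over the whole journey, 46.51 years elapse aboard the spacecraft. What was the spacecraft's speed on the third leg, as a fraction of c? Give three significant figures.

β = 0.792

Leg 1: γ = 1/√(1 − 0.577²) = 1/√0.6671 = 1.224; τ_1 = 24.32/1.224 = 19.86 years.
Leg 2: γ = 5.441; τ_2 = 17.78/5.441 = 3.268 years.
Leg 3: speed unknown; τ_3 = 38.30/γ_3.
Total proper time: 19.86 + 3.268 + τ_3 = 46.51, so τ_3 = 46.51 − 23.13 = 23.38 years.
γ_3 = 38.30/23.38 = 1.638; β = √(1 − 1/γ²) = √0.6274.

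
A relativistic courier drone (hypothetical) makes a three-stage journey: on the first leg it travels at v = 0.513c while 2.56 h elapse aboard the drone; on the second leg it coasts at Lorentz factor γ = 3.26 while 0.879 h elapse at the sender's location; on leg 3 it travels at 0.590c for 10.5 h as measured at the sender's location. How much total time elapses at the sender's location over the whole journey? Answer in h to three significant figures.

Δt = 14.4 h

Leg 1: γ = 1/√(1 − 0.513²) = 1/√0.7368 = 1.165; Δt_1 = 1.165 × 2.56 = 2.982 h.
Leg 2: 0.879 h is already measured at the sender's location.
Leg 3: 10.5 h is already measured at the sender's location.
Total: 2.982 + 0.8790 + 10.50 h.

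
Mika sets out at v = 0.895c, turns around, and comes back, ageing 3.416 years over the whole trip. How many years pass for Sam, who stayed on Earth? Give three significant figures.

Δt = 7.66 years

γ = 1/√(1 − 0.895²) = 1/√0.1990 = 2.242
Earth-frame duration is the dilated interval: Δt = γτ = 2.242 × 3.416 years.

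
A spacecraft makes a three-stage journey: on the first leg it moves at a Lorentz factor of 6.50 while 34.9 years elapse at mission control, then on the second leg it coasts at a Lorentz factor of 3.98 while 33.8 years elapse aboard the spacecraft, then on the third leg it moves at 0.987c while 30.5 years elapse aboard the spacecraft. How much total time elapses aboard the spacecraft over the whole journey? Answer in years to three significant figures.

τ = 69.7 years

Leg 1: γ = 6.50; τ_1 = 34.9/6.500 = 5.369 years.
Leg 2: 33.8 years is already measured aboard the spacecraft.
Leg 3: 30.5 years is already measured aboard the spacecraft.
Total: 5.369 + 33.80 + 30.50 years.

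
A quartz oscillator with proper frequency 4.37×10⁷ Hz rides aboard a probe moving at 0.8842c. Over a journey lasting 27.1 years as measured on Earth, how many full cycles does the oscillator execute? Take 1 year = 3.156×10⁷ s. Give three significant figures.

γ = 1/√(1 − 0.8842²) = 1/√0.2182 = 2.141
The oscillator's own cycle count is N = f × τ where τ is the proper time aboard the probe. τ = Δt/γ = 27.1/2.141 = 12.66 years = 3.995×10⁸ s.
N = 4.37×10⁷ × 3.995×10⁸ = 1.746×10¹⁶.

N = 1.75×10¹⁶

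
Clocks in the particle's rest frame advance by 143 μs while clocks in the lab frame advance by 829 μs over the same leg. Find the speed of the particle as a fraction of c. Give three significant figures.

The proper time is measured in the particle's rest frame (both events occur at the particle's location); Δt is measured in the lab frame. γ = Δt/τ = 829/143 = 5.797.
β = √(1 − 1/γ²) = √(1 − 0.02976) = √0.9702

β = 0.985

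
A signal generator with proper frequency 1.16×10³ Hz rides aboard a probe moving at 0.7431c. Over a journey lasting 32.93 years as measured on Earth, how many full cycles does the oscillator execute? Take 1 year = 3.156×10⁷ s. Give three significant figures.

γ = 1/√(1 − 0.7431²) = 1/√0.4478 = 1.494
The oscillator's own cycle count is N = f × τ where τ is the proper time aboard the probe. τ = Δt/γ = 32.93/1.494 = 22.04 years = 6.955×10⁸ s.
N = 1.16×10³ × 6.955×10⁸ = 8.067×10¹¹.

N = 8.07×10¹¹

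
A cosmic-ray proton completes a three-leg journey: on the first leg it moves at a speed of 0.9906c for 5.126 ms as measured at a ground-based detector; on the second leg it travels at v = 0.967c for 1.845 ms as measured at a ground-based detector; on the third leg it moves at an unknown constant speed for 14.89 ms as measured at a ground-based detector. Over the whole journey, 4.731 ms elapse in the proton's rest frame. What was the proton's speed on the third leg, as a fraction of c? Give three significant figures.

Leg 1: γ = 1/√(1 − 0.9906²) = 1/√0.01871 = 7.310; τ_1 = 5.126/7.310 = 0.7012 ms.
Leg 2: γ = 1/√(1 − 0.967²) = 1/√0.06491 = 3.925; τ_2 = 1.845/3.925 = 0.4701 ms.
Leg 3: speed unknown; τ_3 = 14.89/γ_3.
Total proper time: 0.7012 + 0.4701 + τ_3 = 4.731, so τ_3 = 4.731 − 1.171 = 3.560 ms.
γ_3 = 14.89/3.560 = 4.183; β = √(1 − 1/γ²) = √0.9428.

β = 0.971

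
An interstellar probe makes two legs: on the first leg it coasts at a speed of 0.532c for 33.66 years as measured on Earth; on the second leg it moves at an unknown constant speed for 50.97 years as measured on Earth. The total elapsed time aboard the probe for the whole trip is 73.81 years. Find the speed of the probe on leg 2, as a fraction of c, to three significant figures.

β = 0.458

Leg 1: γ = 1/√(1 − 0.532²) = 1/√0.7170 = 1.181; τ_1 = 33.66/1.181 = 28.50 years.
Leg 2: speed unknown; τ_2 = 50.97/γ_2.
Total proper time: 28.50 + τ_2 = 73.81, so τ_2 = 73.81 − 28.50 = 45.31 years.
γ_2 = 50.97/45.31 = 1.125; β = √(1 − 1/γ²) = √0.2098.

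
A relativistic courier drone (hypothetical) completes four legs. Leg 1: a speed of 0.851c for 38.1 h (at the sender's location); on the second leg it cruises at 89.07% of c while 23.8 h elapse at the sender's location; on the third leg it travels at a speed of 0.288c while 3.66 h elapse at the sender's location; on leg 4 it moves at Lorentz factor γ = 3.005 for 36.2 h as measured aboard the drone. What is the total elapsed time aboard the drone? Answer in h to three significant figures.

τ = 70.5 h

Leg 1: γ = 1/√(1 − 0.851²) = 1/√0.2758 = 1.904; τ_1 = 38.1/1.904 = 20.01 h.
Leg 2: β = 0.8907; γ = 1/√(1 − 0.8907²) = 1/√0.2067 = 2.200; τ_2 = 23.8/2.200 = 10.82 h.
Leg 3: γ = 1/√(1 − 0.288²) = 1/√0.9171 = 1.044; τ_3 = 3.66/1.044 = 3.505 h.
Leg 4: 36.2 h is already measured aboard the drone.
Total: 20.01 + 10.82 + 3.505 + 36.20 h.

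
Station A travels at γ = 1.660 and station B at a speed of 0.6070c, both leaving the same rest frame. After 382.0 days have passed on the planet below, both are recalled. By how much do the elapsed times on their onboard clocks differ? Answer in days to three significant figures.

A: γ = 1.660; τ_A = 382.0/1.660 = 230.1 days.
B: γ = 1/√(1 − 0.6070²) = 1/√0.6316 = 1.258; τ_B = 382.0/1.258 = 303.6 days.

|τ_A − τ_B| = 73.5 days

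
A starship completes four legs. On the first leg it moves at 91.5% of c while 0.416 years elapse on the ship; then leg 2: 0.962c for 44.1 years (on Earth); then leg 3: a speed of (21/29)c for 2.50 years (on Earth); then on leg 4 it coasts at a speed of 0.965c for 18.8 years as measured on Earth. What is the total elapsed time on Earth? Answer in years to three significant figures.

Leg 1: β = 0.915; γ = 1/√(1 − 0.915²) = 1/√0.1628 = 2.479; Δt_1 = 2.479 × 0.416 = 1.031 years.
Leg 2: 44.1 years is already measured on Earth.
Leg 3: 2.50 years is already measured on Earth.
Leg 4: 18.8 years is already measured on Earth.
Total: 1.031 + 44.10 + 2.500 + 18.80 years.

Δt = 66.4 years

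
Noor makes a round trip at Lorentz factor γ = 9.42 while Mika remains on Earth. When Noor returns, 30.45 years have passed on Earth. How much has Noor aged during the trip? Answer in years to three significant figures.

τ = 3.23 years

γ = 9.42
Noor's clock measures proper time along the trip: τ = Δt/γ = 30.45/9.420 years.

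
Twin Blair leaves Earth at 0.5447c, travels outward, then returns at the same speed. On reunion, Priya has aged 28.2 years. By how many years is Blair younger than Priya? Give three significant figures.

Δt − τ = 4.55 years

γ = 1/√(1 − 0.5447²) = 1/√0.7033 = 1.192
Blair's elapsed proper time: τ = 28.2/1.192 = 23.65 years.
Age gap = Δt − τ = 28.2 − 23.65 years.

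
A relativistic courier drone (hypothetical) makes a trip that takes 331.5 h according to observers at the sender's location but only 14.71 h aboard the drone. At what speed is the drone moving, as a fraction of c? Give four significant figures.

The proper time is measured aboard the drone (both events occur at the drone's location); Δt is measured at the sender's location. γ = Δt/τ = 331.5/14.71 = 22.54.
β = √(1 − 1/γ²) = √(1 − 0.001969) = √0.9980

β = 0.9990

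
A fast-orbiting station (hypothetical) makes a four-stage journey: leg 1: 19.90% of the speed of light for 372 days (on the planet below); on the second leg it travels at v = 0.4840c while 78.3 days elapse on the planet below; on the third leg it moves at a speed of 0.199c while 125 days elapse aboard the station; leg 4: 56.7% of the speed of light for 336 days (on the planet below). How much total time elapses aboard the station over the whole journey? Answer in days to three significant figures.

Leg 1: β = 0.1990; γ = 1/√(1 − 0.1990²) = 1/√0.9604 = 1.020; τ_1 = 372/1.020 = 364.6 days.
Leg 2: γ = 1/√(1 − 0.4840²) = 1/√0.7657 = 1.143; τ_2 = 78.3/1.143 = 68.52 days.
Leg 3: 125 days is already measured aboard the station.
Leg 4: β = 0.567; γ = 1/√(1 − 0.567²) = 1/√0.6785 = 1.214; τ_4 = 336/1.214 = 276.8 days.
Total: 364.6 + 68.52 + 125.0 + 276.8 days.

τ = 835 days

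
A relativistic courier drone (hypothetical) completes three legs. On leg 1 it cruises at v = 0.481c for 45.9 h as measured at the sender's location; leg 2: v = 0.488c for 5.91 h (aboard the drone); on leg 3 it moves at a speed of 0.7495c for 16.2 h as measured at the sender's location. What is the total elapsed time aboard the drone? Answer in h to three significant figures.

τ = 56.9 h

Leg 1: γ = 1/√(1 − 0.481²) = 1/√0.7686 = 1.141; τ_1 = 45.9/1.141 = 40.24 h.
Leg 2: 5.91 h is already measured aboard the drone.
Leg 3: γ = 1/√(1 − 0.7495²) = 1/√0.4382 = 1.511; τ_3 = 16.2/1.511 = 10.72 h.
Total: 40.24 + 5.910 + 10.72 h.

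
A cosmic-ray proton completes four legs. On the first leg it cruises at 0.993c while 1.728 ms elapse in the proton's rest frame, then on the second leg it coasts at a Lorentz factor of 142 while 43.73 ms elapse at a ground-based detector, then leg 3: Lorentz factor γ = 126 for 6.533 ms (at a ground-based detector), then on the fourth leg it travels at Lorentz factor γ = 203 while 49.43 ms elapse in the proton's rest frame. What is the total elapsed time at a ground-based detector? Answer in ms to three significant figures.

Δt = 1.01×10⁴ ms

Leg 1: γ = 1/√(1 − 0.993²) = 1/√0.01395 = 8.466; Δt_1 = 8.466 × 1.728 = 14.63 ms.
Leg 2: 43.73 ms is already measured at a ground-based detector.
Leg 3: 6.533 ms is already measured at a ground-based detector.
Leg 4: γ = 203; Δt_4 = 203.0 × 49.43 = 1.003×10⁴ ms.
Total: 14.63 + 43.73 + 6.533 + 1.003×10⁴ ms.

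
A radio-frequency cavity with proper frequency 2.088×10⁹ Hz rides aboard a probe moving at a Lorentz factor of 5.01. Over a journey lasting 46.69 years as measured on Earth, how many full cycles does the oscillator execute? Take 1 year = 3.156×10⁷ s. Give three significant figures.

γ = 5.01
The oscillator's own cycle count is N = f × τ where τ is the proper time aboard the probe. τ = Δt/γ = 46.69/5.010 = 9.319 years = 2.941×10⁸ s.
N = 2.088×10⁹ × 2.941×10⁸ = 6.141×10¹⁷.

N = 6.14×10¹⁷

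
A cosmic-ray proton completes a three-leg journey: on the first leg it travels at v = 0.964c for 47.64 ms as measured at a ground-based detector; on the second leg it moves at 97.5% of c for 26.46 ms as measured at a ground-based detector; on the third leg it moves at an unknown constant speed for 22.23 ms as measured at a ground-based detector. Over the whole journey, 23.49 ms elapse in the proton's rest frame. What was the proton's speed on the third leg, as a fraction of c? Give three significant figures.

Leg 1: γ = 1/√(1 − 0.964²) = 1/√0.07070 = 3.761; τ_1 = 47.64/3.761 = 12.67 ms.
Leg 2: β = 0.975; γ = 1/√(1 − 0.975²) = 1/√0.04938 = 4.500; τ_2 = 26.46/4.500 = 5.880 ms.
Leg 3: speed unknown; τ_3 = 22.23/γ_3.
Total proper time: 12.67 + 5.880 + τ_3 = 23.49, so τ_3 = 23.49 − 18.55 = 4.943 ms.
γ_3 = 22.23/4.943 = 4.497; β = √(1 − 1/γ²) = √0.9506.

β = 0.975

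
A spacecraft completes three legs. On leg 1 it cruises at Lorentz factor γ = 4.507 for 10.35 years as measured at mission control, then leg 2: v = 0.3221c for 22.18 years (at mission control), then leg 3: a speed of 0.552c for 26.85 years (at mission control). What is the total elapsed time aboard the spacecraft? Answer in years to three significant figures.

τ = 45.7 years

Leg 1: γ = 4.507; τ_1 = 10.35/4.507 = 2.296 years.
Leg 2: γ = 1/√(1 − 0.3221²) = 1/√0.8963 = 1.056; τ_2 = 22.18/1.056 = 21.00 years.
Leg 3: γ = 1/√(1 − 0.552²) = 1/√0.6953 = 1.199; τ_3 = 26.85/1.199 = 22.39 years.
Total: 2.296 + 21.00 + 22.39 years.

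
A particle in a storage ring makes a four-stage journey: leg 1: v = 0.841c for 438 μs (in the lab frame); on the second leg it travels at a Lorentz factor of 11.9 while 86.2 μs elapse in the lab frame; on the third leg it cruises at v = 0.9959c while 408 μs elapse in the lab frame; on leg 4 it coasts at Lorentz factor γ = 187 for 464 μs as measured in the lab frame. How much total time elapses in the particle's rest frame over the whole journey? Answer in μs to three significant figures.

τ = 284 μs

Leg 1: γ = 1/√(1 − 0.841²) = 1/√0.2927 = 1.848; τ_1 = 438/1.848 = 237.0 μs.
Leg 2: γ = 11.9; τ_2 = 86.2/11.90 = 7.244 μs.
Leg 3: γ = 1/√(1 − 0.9959²) = 1/√0.008183 = 11.05; τ_3 = 408/11.05 = 36.91 μs.
Leg 4: γ = 187; τ_4 = 464/187.0 = 2.481 μs.
Total: 237.0 + 7.244 + 36.91 + 2.481 μs.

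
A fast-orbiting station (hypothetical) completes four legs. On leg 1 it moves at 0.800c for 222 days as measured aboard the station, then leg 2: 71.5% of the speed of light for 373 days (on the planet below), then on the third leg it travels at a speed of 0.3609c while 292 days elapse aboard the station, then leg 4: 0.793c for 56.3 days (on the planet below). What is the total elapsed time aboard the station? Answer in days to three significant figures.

Leg 1: 222 days is already measured aboard the station.
Leg 2: β = 0.715; γ = 1/√(1 − 0.715²) = 1/√0.4888 = 1.430; τ_2 = 373/1.430 = 260.8 days.
Leg 3: 292 days is already measured aboard the station.
Leg 4: γ = 1/√(1 − 0.793²) = 1/√0.3712 = 1.641; τ_4 = 56.3/1.641 = 34.30 days.
Total: 222.0 + 260.8 + 292.0 + 34.30 days.

τ = 809 days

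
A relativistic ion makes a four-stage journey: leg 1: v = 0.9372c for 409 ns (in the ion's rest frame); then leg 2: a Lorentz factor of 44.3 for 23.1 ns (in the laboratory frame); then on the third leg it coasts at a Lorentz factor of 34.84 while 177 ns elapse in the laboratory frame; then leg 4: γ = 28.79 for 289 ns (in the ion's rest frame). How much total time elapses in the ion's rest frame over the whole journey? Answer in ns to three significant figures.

τ = 704 ns

Leg 1: 409 ns is already measured in the ion's rest frame.
Leg 2: γ = 44.3; τ_2 = 23.1/44.30 = 0.5214 ns.
Leg 3: γ = 34.84; τ_3 = 177/34.84 = 5.080 ns.
Leg 4: 289 ns is already measured in the ion's rest frame.
Total: 409.0 + 0.5214 + 5.080 + 289.0 ns.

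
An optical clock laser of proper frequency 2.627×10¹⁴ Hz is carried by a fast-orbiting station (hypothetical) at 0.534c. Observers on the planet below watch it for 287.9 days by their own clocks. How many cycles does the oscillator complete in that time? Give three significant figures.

N = 5.52×10²¹

γ = 1/√(1 − 0.534²) = 1/√0.7148 = 1.183
During 287.9 days of lab time, the oscillator's proper time advances by τ = Δt/γ = 287.9/1.183 = 243.4 days = 2.103×10⁷ s.
N = f × τ = 2.627×10¹⁴ × 2.103×10⁷ = 5.525×10²¹.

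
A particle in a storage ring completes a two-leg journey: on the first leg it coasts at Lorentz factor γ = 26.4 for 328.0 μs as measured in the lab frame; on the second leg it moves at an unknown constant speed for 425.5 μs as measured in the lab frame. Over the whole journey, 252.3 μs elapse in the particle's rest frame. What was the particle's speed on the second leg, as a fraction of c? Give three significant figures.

Leg 1: γ = 26.4; τ_1 = 328.0/26.40 = 12.42 μs.
Leg 2: speed unknown; τ_2 = 425.5/γ_2.
Total proper time: 12.42 + τ_2 = 252.3, so τ_2 = 252.3 − 12.42 = 239.9 μs.
γ_2 = 425.5/239.9 = 1.774; β = √(1 − 1/γ²) = √0.6822.

β = 0.826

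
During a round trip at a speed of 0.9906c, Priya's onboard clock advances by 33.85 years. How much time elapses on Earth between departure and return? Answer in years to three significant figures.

Δt = 247 years

γ = 1/√(1 − 0.9906²) = 1/√0.01871 = 7.310
Earth-frame duration is the dilated interval: Δt = γτ = 7.310 × 33.85 years.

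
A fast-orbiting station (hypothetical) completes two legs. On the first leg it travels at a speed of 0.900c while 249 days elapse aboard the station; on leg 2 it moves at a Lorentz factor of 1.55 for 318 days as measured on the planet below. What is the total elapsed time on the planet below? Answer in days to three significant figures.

Δt = 889 days

Leg 1: γ = 1/√(1 − 0.900²) = 1/√0.1900 = 2.294; Δt_1 = 2.294 × 249 = 571.2 days.
Leg 2: 318 days is already measured on the planet below.
Total: 571.2 + 318.0 days.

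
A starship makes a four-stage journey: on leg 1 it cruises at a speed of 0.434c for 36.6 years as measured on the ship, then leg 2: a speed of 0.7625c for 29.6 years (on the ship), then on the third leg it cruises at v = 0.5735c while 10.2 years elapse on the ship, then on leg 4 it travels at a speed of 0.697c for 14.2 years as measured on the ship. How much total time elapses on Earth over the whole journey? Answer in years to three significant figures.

Δt = 119 years

Leg 1: γ = 1/√(1 − 0.434²) = 1/√0.8116 = 1.110; Δt_1 = 1.110 × 36.6 = 40.63 years.
Leg 2: γ = 1/√(1 − 0.7625²) = 1/√0.4186 = 1.546; Δt_2 = 1.546 × 29.6 = 45.75 years.
Leg 3: γ = 1/√(1 − 0.5735²) = 1/√0.6711 = 1.221; Δt_3 = 1.221 × 10.2 = 12.45 years.
Leg 4: γ = 1/√(1 − 0.697²) = 1/√0.5142 = 1.395; Δt_4 = 1.395 × 14.2 = 19.80 years.
Total: 40.63 + 45.75 + 12.45 + 19.80 years.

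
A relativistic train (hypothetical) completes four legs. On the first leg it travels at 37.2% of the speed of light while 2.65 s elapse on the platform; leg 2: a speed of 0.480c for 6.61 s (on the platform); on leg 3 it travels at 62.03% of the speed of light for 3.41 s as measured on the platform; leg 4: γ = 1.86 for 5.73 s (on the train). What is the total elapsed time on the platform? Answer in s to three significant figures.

Leg 1: 2.65 s is already measured on the platform.
Leg 2: 6.61 s is already measured on the platform.
Leg 3: 3.41 s is already measured on the platform.
Leg 4: γ = 1.86; Δt_4 = 1.860 × 5.73 = 10.66 s.
Total: 2.650 + 6.610 + 3.410 + 10.66 s.

Δt = 23.3 s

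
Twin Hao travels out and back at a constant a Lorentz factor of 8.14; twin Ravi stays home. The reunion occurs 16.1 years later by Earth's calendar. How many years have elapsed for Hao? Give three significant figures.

γ = 8.14
Hao's clock measures proper time along the trip: τ = Δt/γ = 16.1/8.140 years.

τ = 1.98 years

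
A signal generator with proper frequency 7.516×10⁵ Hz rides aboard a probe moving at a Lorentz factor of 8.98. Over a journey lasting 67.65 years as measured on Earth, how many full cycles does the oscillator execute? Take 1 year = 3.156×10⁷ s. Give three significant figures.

N = 1.79×10¹⁴

γ = 8.98
The oscillator's own cycle count is N = f × τ where τ is the proper time aboard the probe. τ = Δt/γ = 67.65/8.980 = 7.533 years = 2.378×10⁸ s.
N = 7.516×10⁵ × 2.378×10⁸ = 1.787×10¹⁴.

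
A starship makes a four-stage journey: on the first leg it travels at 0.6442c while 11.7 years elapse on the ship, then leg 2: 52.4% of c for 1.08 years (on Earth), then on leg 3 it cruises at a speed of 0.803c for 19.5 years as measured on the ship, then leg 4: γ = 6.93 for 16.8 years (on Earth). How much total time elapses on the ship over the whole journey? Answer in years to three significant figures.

τ = 34.5 years

Leg 1: 11.7 years is already measured on the ship.
Leg 2: β = 0.524; γ = 1/√(1 − 0.524²) = 1/√0.7254 = 1.174; τ_2 = 1.08/1.174 = 0.9199 years.
Leg 3: 19.5 years is already measured on the ship.
Leg 4: γ = 6.93; τ_4 = 16.8/6.930 = 2.424 years.
Total: 11.70 + 0.9199 + 19.50 + 2.424 years.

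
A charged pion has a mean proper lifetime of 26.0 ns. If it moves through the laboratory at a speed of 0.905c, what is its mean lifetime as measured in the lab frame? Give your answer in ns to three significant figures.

Δt = 61.1 ns

γ = 1/√(1 − 0.905²) = 1/√0.1810 = 2.351
The rest-frame lifetime is the proper time; the lab measures the dilated interval Δt = γτ₀ = 2.351 × 26.0 ns.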